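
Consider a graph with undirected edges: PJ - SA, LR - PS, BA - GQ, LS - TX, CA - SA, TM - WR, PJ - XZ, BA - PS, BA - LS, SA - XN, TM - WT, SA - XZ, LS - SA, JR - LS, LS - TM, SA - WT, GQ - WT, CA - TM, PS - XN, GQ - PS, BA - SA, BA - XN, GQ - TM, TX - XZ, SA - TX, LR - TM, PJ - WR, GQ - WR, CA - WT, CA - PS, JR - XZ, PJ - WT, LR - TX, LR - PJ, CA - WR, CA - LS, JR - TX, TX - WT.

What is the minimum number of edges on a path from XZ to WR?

Level 0: XZ
Level 1: JR, PJ, SA, TX
Level 2: BA, CA, LR, LS, WR, WT, XN
Level 3: GQ, PS, TM
WR first appears at level 2.

2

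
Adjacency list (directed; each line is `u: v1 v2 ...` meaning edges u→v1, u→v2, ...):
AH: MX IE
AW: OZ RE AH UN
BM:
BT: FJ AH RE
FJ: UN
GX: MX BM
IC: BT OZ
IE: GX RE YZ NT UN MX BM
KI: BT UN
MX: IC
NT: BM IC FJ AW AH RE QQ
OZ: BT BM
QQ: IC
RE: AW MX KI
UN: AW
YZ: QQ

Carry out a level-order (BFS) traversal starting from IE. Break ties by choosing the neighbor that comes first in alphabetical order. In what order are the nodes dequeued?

Visit IE; enqueue BM, GX, MX, NT, RE, UN, YZ → queue [BM, GX, MX, NT, RE, UN, YZ]
Visit BM → queue [GX, MX, NT, RE, UN, YZ]
Visit GX → queue [MX, NT, RE, UN, YZ]
Visit MX; enqueue IC → queue [NT, RE, UN, YZ, IC]
Visit NT; enqueue AH, AW, FJ, QQ → queue [RE, UN, YZ, IC, AH, AW, FJ, QQ]
Visit RE; enqueue KI → queue [UN, YZ, IC, AH, AW, FJ, QQ, KI]
Visit UN → queue [YZ, IC, AH, AW, FJ, QQ, KI]
Visit YZ → queue [IC, AH, AW, FJ, QQ, KI]
Visit IC; enqueue BT, OZ → queue [AH, AW, FJ, QQ, KI, BT, OZ]
Visit AH → queue [AW, FJ, QQ, KI, BT, OZ]
Visit AW → queue [FJ, QQ, KI, BT, OZ]
Visit FJ → queue [QQ, KI, BT, OZ]
Visit QQ → queue [KI, BT, OZ]
Visit KI → queue [BT, OZ]
Visit BT → queue [OZ]
Visit OZ → queue []

IE BM GX MX NT RE UN YZ IC AH AW FJ QQ KI BT OZ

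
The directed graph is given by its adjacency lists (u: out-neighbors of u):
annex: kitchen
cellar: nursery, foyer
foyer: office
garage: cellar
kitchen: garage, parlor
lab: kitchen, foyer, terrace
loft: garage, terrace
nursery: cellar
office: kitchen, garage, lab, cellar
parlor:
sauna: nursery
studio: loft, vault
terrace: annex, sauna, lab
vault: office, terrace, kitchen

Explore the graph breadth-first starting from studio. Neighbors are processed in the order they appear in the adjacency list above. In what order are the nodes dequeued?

Visit studio; enqueue loft, vault → queue [loft, vault]
Visit loft; enqueue garage, terrace → queue [vault, garage, terrace]
Visit vault; enqueue office, kitchen → queue [garage, terrace, office, kitchen]
Visit garage; enqueue cellar → queue [terrace, office, kitchen, cellar]
Visit terrace; enqueue annex, sauna, lab → queue [office, kitchen, cellar, annex, sauna, lab]
Visit office → queue [kitchen, cellar, annex, sauna, lab]
Visit kitchen; enqueue parlor → queue [cellar, annex, sauna, lab, parlor]
Visit cellar; enqueue nursery, foyer → queue [annex, sauna, lab, parlor, nursery, foyer]
Visit annex → queue [sauna, lab, parlor, nursery, foyer]
Visit sauna → queue [lab, parlor, nursery, foyer]
Visit lab → queue [parlor, nursery, foyer]
Visit parlor → queue [nursery, foyer]
Visit nursery → queue [foyer]
Visit foyer → queue []

studio loft vault garage terrace office kitchen cellar annex sauna lab parlor nursery foyer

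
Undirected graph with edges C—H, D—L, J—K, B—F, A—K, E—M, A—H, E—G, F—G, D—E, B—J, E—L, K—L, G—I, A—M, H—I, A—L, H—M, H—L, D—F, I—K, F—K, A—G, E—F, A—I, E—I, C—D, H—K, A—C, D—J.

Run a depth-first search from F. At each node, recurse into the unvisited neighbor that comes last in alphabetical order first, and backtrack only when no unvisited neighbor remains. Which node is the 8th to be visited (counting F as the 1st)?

Visit F
F → K
K → L
L → H
H → M
M → E
E → I
I → G
G → A
A → C
C → D
D → J
J → B

Visit order: F, K, L, H, M, E, I, G, A, C, D, J, B

G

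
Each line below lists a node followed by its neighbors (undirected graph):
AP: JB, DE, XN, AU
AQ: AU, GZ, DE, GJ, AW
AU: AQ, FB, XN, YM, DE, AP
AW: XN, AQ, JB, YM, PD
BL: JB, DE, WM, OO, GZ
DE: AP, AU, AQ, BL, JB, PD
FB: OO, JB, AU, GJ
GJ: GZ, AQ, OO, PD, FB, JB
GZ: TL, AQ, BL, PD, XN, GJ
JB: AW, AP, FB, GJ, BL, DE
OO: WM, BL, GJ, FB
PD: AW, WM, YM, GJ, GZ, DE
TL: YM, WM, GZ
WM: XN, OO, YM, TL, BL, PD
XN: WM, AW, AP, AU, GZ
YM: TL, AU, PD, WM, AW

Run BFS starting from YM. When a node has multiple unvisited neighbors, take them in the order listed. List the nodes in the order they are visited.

YM TL AU PD WM AW GZ AQ FB XN DE AP GJ OO BL JB

Visit YM; enqueue TL, AU, PD, WM, AW → queue [TL, AU, PD, WM, AW]
Visit TL; enqueue GZ → queue [AU, PD, WM, AW, GZ]
Visit AU; enqueue AQ, FB, XN, DE, AP → queue [PD, WM, AW, GZ, AQ, FB, XN, DE, AP]
Visit PD; enqueue GJ → queue [WM, AW, GZ, AQ, FB, XN, DE, AP, GJ]
Visit WM; enqueue OO, BL → queue [AW, GZ, AQ, FB, XN, DE, AP, GJ, OO, BL]
Visit AW; enqueue JB → queue [GZ, AQ, FB, XN, DE, AP, GJ, OO, BL, JB]
Visit GZ → queue [AQ, FB, XN, DE, AP, GJ, OO, BL, JB]
Visit AQ → queue [FB, XN, DE, AP, GJ, OO, BL, JB]
Visit FB → queue [XN, DE, AP, GJ, OO, BL, JB]
Visit XN → queue [DE, AP, GJ, OO, BL, JB]
Visit DE → queue [AP, GJ, OO, BL, JB]
Visit AP → queue [GJ, OO, BL, JB]
Visit GJ → queue [OO, BL, JB]
Visit OO → queue [BL, JB]
Visit BL → queue [JB]
Visit JB → queue []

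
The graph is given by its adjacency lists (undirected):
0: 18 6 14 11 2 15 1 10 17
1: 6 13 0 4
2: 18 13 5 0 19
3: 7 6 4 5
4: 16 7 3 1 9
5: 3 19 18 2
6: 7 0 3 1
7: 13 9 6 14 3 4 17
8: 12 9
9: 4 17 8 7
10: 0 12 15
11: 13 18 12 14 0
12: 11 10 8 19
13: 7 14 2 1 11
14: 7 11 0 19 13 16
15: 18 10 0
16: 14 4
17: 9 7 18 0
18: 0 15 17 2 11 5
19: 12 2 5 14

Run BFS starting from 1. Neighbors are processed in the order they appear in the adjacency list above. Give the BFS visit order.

Visit 1; enqueue 6, 13, 0, 4 → queue [6, 13, 0, 4]
Visit 6; enqueue 7, 3 → queue [13, 0, 4, 7, 3]
Visit 13; enqueue 14, 2, 11 → queue [0, 4, 7, 3, 14, 2, 11]
Visit 0; enqueue 18, 15, 10, 17 → queue [4, 7, 3, 14, 2, 11, 18, 15, 10, 17]
Visit 4; enqueue 16, 9 → queue [7, 3, 14, 2, 11, 18, 15, 10, 17, 16, 9]
Visit 7 → queue [3, 14, 2, 11, 18, 15, 10, 17, 16, 9]
Visit 3; enqueue 5 → queue [14, 2, 11, 18, 15, 10, 17, 16, 9, 5]
Visit 14; enqueue 19 → queue [2, 11, 18, 15, 10, 17, 16, 9, 5, 19]
Visit 2 → queue [11, 18, 15, 10, 17, 16, 9, 5, 19]
Visit 11; enqueue 12 → queue [18, 15, 10, 17, 16, 9, 5, 19, 12]
Visit 18 → queue [15, 10, 17, 16, 9, 5, 19, 12]
Visit 15 → queue [10, 17, 16, 9, 5, 19, 12]
Visit 10 → queue [17, 16, 9, 5, 19, 12]
Visit 17 → queue [16, 9, 5, 19, 12]
Visit 16 → queue [9, 5, 19, 12]
Visit 9; enqueue 8 → queue [5, 19, 12, 8]
Visit 5 → queue [19, 12, 8]
Visit 19 → queue [12, 8]
Visit 12 → queue [8]
Visit 8 → queue []

1 → 6 → 13 → 0 → 4 → 7 → 3 → 14 → 2 → 11 → 18 → 15 → 10 → 17 → 16 → 9 → 5 → 19 → 12 → 8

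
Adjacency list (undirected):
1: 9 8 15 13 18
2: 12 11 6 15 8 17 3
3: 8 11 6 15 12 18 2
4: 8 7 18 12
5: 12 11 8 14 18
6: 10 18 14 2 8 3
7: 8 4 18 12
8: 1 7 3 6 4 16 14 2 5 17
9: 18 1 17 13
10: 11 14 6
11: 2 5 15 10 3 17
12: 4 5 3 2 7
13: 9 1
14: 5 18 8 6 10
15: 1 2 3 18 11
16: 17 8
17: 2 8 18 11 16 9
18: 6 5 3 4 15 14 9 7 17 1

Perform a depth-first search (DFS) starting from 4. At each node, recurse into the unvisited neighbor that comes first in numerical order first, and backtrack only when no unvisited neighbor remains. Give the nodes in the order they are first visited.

Visit 4
4 → 7
7 → 8
8 → 1
1 → 9
9 → 13
9 → 17
17 → 2
2 → 3
3 → 6
6 → 10
10 → 11
11 → 5
5 → 12
5 → 14
14 → 18
18 → 15
17 → 16

4 -> 7 -> 8 -> 1 -> 9 -> 13 -> 17 -> 2 -> 3 -> 6 -> 10 -> 11 -> 5 -> 12 -> 14 -> 18 -> 15 -> 16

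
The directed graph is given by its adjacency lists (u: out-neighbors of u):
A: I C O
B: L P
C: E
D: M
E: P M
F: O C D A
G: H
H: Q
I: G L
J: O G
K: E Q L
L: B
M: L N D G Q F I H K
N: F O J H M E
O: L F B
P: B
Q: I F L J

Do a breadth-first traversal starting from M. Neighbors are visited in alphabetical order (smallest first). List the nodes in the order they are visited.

Visit M; enqueue D, F, G, H, I, K, L, N, Q → queue [D, F, G, H, I, K, L, N, Q]
Visit D → queue [F, G, H, I, K, L, N, Q]
Visit F; enqueue A, C, O → queue [G, H, I, K, L, N, Q, A, C, O]
Visit G → queue [H, I, K, L, N, Q, A, C, O]
Visit H → queue [I, K, L, N, Q, A, C, O]
Visit I → queue [K, L, N, Q, A, C, O]
Visit K; enqueue E → queue [L, N, Q, A, C, O, E]
Visit L; enqueue B → queue [N, Q, A, C, O, E, B]
Visit N; enqueue J → queue [Q, A, C, O, E, B, J]
Visit Q → queue [A, C, O, E, B, J]
Visit A → queue [C, O, E, B, J]
Visit C → queue [O, E, B, J]
Visit O → queue [E, B, J]
Visit E; enqueue P → queue [B, J, P]
Visit B → queue [J, P]
Visit J → queue [P]
Visit P → queue []

M D F G H I K L N Q A C O E B J P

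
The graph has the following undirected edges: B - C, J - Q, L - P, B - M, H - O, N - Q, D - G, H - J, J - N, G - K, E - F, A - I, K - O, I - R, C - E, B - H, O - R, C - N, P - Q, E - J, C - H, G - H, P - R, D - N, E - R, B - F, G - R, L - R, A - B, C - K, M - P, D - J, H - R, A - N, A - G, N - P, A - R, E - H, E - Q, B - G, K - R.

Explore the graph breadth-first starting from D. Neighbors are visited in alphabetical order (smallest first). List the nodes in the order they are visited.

Visit D; enqueue G, J, N → queue [G, J, N]
Visit G; enqueue A, B, H, K, R → queue [J, N, A, B, H, K, R]
Visit J; enqueue E, Q → queue [N, A, B, H, K, R, E, Q]
Visit N; enqueue C, P → queue [A, B, H, K, R, E, Q, C, P]
Visit A; enqueue I → queue [B, H, K, R, E, Q, C, P, I]
Visit B; enqueue F, M → queue [H, K, R, E, Q, C, P, I, F, M]
Visit H; enqueue O → queue [K, R, E, Q, C, P, I, F, M, O]
Visit K → queue [R, E, Q, C, P, I, F, M, O]
Visit R; enqueue L → queue [E, Q, C, P, I, F, M, O, L]
Visit E → queue [Q, C, P, I, F, M, O, L]
Visit Q → queue [C, P, I, F, M, O, L]
Visit C → queue [P, I, F, M, O, L]
Visit P → queue [I, F, M, O, L]
Visit I → queue [F, M, O, L]
Visit F → queue [M, O, L]
Visit M → queue [O, L]
Visit O → queue [L]
Visit L → queue []

D -> G -> J -> N -> A -> B -> H -> K -> R -> E -> Q -> C -> P -> I -> F -> M -> O -> L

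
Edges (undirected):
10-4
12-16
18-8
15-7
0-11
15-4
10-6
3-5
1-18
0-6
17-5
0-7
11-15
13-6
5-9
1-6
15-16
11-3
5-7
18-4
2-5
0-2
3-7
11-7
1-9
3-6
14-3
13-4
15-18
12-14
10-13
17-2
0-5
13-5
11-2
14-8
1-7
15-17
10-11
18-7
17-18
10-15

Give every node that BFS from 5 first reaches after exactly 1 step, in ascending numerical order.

0, 2, 3, 7, 9, 13, 17

Level 0: 5
Level 1: 0, 2, 3, 7, 9, 13, 17
Level 2: 1, 4, 6, 10, 11, 14, 15, 18
Level 3: 8, 12, 16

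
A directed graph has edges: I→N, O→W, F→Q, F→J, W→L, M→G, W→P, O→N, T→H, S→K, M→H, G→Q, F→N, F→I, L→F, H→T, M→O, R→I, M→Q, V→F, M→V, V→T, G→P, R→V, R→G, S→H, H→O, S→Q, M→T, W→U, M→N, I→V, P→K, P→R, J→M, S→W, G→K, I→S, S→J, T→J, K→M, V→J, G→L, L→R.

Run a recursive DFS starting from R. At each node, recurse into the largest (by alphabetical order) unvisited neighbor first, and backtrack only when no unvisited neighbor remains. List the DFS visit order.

R, V, T, J, M, Q, O, W, U, P, K, L, F, N, I, S, H, G

Visit R
R → V
V → T
T → J
J → M
M → Q
M → O
O → W
W → U
W → P
P → K
W → L
L → F
F → N
F → I
I → S
S → H
M → G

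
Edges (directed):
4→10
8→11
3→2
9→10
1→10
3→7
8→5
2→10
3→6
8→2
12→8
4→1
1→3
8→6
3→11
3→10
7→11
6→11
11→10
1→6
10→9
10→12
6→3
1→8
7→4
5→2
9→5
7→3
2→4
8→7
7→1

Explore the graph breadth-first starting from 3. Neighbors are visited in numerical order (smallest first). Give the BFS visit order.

Visit 3; enqueue 2, 6, 7, 10, 11 → queue [2, 6, 7, 10, 11]
Visit 2; enqueue 4 → queue [6, 7, 10, 11, 4]
Visit 6 → queue [7, 10, 11, 4]
Visit 7; enqueue 1 → queue [10, 11, 4, 1]
Visit 10; enqueue 9, 12 → queue [11, 4, 1, 9, 12]
Visit 11 → queue [4, 1, 9, 12]
Visit 4 → queue [1, 9, 12]
Visit 1; enqueue 8 → queue [9, 12, 8]
Visit 9; enqueue 5 → queue [12, 8, 5]
Visit 12 → queue [8, 5]
Visit 8 → queue [5]
Visit 5 → queue []

3, 2, 6, 7, 10, 11, 4, 1, 9, 12, 8, 5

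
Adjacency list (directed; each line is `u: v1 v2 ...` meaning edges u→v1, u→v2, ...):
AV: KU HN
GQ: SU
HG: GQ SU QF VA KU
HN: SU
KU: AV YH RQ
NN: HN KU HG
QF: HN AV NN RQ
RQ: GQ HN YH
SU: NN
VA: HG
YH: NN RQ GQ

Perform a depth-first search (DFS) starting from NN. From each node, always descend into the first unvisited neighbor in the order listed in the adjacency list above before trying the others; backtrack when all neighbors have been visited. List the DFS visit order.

NN, HN, SU, KU, AV, YH, RQ, GQ, HG, QF, VA

Visit NN
NN → HN
HN → SU
NN → KU
KU → AV
KU → YH
YH → RQ
RQ → GQ
NN → HG
HG → QF
HG → VA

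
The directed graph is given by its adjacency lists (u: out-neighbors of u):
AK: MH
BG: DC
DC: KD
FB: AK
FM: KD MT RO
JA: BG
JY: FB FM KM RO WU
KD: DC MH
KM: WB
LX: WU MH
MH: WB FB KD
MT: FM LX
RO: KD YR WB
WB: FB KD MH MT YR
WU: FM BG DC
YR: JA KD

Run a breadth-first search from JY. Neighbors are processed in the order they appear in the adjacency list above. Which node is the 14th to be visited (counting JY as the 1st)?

MH

Visit JY; enqueue FB, FM, KM, RO, WU → queue [FB, FM, KM, RO, WU]
Visit FB; enqueue AK → queue [FM, KM, RO, WU, AK]
Visit FM; enqueue KD, MT → queue [KM, RO, WU, AK, KD, MT]
Visit KM; enqueue WB → queue [RO, WU, AK, KD, MT, WB]
Visit RO; enqueue YR → queue [WU, AK, KD, MT, WB, YR]
Visit WU; enqueue BG, DC → queue [AK, KD, MT, WB, YR, BG, DC]
Visit AK; enqueue MH → queue [KD, MT, WB, YR, BG, DC, MH]
Visit KD → queue [MT, WB, YR, BG, DC, MH]
Visit MT; enqueue LX → queue [WB, YR, BG, DC, MH, LX]
Visit WB → queue [YR, BG, DC, MH, LX]
Visit YR; enqueue JA → queue [BG, DC, MH, LX, JA]
Visit BG → queue [DC, MH, LX, JA]
Visit DC → queue [MH, LX, JA]
Visit MH → queue [LX, JA]
Visit LX → queue [JA]
Visit JA → queue []

Visit order: JY, FB, FM, KM, RO, WU, AK, KD, MT, WB, YR, BG, DC, MH, LX, JA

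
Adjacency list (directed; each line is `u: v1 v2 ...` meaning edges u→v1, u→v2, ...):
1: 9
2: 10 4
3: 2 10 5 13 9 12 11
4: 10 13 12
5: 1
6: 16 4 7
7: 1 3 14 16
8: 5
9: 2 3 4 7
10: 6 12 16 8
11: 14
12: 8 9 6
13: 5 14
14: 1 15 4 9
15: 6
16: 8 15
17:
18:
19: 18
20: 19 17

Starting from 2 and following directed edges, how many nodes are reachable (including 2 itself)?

16

BFS from 2 visits: 2, 10, 4, 6, 12, 16, 8, 13, 7, 9, 15, 5, 14, 1, 3, 11
Reachable nodes: 16 of 20 total.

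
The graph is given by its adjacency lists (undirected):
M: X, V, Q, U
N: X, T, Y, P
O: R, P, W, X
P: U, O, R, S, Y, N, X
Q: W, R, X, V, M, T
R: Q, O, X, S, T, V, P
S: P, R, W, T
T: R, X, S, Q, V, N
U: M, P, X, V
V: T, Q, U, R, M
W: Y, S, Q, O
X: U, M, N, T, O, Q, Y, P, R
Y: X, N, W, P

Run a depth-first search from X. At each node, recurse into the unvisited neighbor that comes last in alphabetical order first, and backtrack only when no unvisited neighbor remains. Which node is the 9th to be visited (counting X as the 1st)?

R

Visit X
X → Y
Y → W
W → S
S → T
T → V
V → U
U → P
P → R
R → Q
Q → M
R → O
P → N

Visit order: X, Y, W, S, T, V, U, P, R, Q, M, O, N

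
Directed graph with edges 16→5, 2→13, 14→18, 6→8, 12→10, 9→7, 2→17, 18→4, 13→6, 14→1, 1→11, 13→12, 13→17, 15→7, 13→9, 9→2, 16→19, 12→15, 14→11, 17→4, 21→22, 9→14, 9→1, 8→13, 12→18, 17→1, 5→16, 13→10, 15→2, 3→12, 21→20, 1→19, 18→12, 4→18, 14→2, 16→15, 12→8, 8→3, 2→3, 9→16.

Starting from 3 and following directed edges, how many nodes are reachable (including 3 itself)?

19

BFS from 3 visits: 3, 12, 18, 15, 10, 8, 4, 7, 2, 13, 17, 9, 6, 1, 16, 14, 19, 11, 5
Reachable nodes: 19 of 22 total.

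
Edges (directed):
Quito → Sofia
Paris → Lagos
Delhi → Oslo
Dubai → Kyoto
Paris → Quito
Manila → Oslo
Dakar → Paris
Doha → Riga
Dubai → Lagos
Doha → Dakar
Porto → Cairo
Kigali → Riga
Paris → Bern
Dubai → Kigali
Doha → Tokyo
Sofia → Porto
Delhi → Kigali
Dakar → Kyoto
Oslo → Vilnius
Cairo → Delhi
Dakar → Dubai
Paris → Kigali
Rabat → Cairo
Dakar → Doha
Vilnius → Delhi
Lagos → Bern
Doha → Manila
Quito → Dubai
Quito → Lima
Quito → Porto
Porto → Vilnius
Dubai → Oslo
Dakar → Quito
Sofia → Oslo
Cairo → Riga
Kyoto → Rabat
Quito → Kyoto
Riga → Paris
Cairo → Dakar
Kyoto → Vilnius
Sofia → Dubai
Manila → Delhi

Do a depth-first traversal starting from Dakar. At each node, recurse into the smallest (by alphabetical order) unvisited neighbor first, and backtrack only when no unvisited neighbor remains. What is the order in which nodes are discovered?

Dakar, Doha, Manila, Delhi, Kigali, Riga, Paris, Bern, Lagos, Quito, Dubai, Kyoto, Rabat, Cairo, Vilnius, Oslo, Lima, Porto, Sofia, Tokyo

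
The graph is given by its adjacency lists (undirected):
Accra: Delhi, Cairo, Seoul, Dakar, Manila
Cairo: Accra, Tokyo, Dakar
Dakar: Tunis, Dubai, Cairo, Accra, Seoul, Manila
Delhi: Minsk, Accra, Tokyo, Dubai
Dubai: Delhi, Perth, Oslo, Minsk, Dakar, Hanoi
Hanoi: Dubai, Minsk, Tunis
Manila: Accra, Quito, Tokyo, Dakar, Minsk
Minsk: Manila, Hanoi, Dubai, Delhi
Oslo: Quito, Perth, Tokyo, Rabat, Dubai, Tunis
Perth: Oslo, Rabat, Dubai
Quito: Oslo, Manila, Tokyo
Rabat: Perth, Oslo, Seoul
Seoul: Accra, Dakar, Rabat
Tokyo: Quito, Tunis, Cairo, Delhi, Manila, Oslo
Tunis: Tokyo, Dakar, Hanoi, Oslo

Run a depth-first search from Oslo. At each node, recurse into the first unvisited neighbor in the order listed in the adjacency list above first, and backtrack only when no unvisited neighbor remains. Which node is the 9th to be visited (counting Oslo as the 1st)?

Perth

Visit Oslo
Oslo → Quito
Quito → Manila
Manila → Accra
Accra → Delhi
Delhi → Minsk
Minsk → Hanoi
Hanoi → Dubai
Dubai → Perth
Perth → Rabat
Rabat → Seoul
Seoul → Dakar
Dakar → Tunis
Tunis → Tokyo
Tokyo → Cairo

Visit order: Oslo, Quito, Manila, Accra, Delhi, Minsk, Hanoi, Dubai, Perth, Rabat, Seoul, Dakar, Tunis, Tokyo, Cairo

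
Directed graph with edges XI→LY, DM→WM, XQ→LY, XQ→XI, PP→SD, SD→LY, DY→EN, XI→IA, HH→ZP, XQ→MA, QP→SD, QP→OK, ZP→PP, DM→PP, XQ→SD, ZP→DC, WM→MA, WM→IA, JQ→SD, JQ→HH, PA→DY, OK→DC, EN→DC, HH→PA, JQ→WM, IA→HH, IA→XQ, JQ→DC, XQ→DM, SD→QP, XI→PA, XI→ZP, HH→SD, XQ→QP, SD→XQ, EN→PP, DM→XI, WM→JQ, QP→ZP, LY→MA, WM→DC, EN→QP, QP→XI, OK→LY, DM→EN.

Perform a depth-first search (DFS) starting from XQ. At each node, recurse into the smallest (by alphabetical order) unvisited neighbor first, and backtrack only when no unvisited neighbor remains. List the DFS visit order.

XQ, DM, EN, DC, PP, SD, LY, MA, QP, OK, XI, IA, HH, PA, DY, ZP, WM, JQ

Visit XQ
XQ → DM
DM → EN
EN → DC
EN → PP
PP → SD
SD → LY
LY → MA
SD → QP
QP → OK
QP → XI
XI → IA
IA → HH
HH → PA
PA → DY
HH → ZP
DM → WM
WM → JQ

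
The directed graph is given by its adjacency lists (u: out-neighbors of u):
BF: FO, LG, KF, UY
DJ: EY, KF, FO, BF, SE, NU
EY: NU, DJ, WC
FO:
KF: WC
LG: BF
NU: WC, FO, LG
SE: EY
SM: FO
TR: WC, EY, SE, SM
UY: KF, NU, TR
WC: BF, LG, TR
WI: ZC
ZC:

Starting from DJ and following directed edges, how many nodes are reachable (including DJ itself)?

BFS from DJ visits: DJ, BF, EY, FO, KF, NU, SE, LG, UY, WC, TR, SM
Reachable nodes: 12 of 14 total.

12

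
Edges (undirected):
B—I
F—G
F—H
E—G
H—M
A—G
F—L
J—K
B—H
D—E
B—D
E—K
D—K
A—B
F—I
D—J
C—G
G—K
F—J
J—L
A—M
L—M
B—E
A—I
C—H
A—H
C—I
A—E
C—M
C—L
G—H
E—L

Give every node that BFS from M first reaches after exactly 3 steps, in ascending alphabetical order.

D, K

Level 0: M
Level 1: A, C, H, L
Level 2: B, E, F, G, I, J
Level 3: D, K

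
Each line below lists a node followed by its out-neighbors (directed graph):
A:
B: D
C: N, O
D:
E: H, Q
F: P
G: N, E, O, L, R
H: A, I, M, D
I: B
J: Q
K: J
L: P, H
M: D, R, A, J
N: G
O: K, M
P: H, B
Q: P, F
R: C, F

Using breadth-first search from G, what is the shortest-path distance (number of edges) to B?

3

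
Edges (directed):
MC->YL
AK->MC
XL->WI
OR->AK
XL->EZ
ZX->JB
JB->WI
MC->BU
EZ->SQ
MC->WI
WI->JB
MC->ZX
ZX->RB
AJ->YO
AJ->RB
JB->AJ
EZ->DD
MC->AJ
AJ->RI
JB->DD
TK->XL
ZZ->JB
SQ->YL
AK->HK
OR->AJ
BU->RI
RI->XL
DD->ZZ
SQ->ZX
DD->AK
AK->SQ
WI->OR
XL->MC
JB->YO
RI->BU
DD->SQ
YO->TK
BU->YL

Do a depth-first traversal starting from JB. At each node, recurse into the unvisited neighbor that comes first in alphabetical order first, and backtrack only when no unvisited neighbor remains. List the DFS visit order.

JB, AJ, RB, RI, BU, YL, XL, EZ, DD, AK, HK, MC, WI, OR, ZX, SQ, ZZ, YO, TK

Visit JB
JB → AJ
AJ → RB
AJ → RI
RI → BU
BU → YL
RI → XL
XL → EZ
EZ → DD
DD → AK
AK → HK
AK → MC
MC → WI
WI → OR
MC → ZX
AK → SQ
DD → ZZ
AJ → YO
YO → TK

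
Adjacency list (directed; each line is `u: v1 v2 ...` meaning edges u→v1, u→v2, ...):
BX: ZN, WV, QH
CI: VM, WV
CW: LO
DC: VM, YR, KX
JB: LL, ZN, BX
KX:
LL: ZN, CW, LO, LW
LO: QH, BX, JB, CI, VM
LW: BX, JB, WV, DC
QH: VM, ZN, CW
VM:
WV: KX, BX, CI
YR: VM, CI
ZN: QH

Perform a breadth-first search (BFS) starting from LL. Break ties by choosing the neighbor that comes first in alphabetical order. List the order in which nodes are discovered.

Visit LL; enqueue CW, LO, LW, ZN → queue [CW, LO, LW, ZN]
Visit CW → queue [LO, LW, ZN]
Visit LO; enqueue BX, CI, JB, QH, VM → queue [LW, ZN, BX, CI, JB, QH, VM]
Visit LW; enqueue DC, WV → queue [ZN, BX, CI, JB, QH, VM, DC, WV]
Visit ZN → queue [BX, CI, JB, QH, VM, DC, WV]
Visit BX → queue [CI, JB, QH, VM, DC, WV]
Visit CI → queue [JB, QH, VM, DC, WV]
Visit JB → queue [QH, VM, DC, WV]
Visit QH → queue [VM, DC, WV]
Visit VM → queue [DC, WV]
Visit DC; enqueue KX, YR → queue [WV, KX, YR]
Visit WV → queue [KX, YR]
Visit KX → queue [YR]
Visit YR → queue []

LL → CW → LO → LW → ZN → BX → CI → JB → QH → VM → DC → WV → KX → YR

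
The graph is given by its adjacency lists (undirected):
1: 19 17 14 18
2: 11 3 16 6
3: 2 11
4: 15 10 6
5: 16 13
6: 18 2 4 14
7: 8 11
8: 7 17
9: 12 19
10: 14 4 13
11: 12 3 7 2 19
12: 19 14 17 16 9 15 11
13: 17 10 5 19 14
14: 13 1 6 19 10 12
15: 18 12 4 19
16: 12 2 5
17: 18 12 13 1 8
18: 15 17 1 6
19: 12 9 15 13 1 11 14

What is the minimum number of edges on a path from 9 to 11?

Level 0: 9
Level 1: 12, 19
Level 2: 1, 11, 13, 14, 15, 16, 17
Level 3: 2, 3, 4, 5, 6, 7, 8, 10, 18
11 first appears at level 2.

2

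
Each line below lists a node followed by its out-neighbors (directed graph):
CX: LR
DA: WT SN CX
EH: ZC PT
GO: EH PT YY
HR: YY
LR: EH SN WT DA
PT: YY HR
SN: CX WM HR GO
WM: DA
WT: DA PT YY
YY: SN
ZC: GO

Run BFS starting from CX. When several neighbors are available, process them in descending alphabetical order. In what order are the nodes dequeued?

Visit CX; enqueue LR → queue [LR]
Visit LR; enqueue WT, SN, EH, DA → queue [WT, SN, EH, DA]
Visit WT; enqueue YY, PT → queue [SN, EH, DA, YY, PT]
Visit SN; enqueue WM, HR, GO → queue [EH, DA, YY, PT, WM, HR, GO]
Visit EH; enqueue ZC → queue [DA, YY, PT, WM, HR, GO, ZC]
Visit DA → queue [YY, PT, WM, HR, GO, ZC]
Visit YY → queue [PT, WM, HR, GO, ZC]
Visit PT → queue [WM, HR, GO, ZC]
Visit WM → queue [HR, GO, ZC]
Visit HR → queue [GO, ZC]
Visit GO → queue [ZC]
Visit ZC → queue []

CX LR WT SN EH DA YY PT WM HR GO ZC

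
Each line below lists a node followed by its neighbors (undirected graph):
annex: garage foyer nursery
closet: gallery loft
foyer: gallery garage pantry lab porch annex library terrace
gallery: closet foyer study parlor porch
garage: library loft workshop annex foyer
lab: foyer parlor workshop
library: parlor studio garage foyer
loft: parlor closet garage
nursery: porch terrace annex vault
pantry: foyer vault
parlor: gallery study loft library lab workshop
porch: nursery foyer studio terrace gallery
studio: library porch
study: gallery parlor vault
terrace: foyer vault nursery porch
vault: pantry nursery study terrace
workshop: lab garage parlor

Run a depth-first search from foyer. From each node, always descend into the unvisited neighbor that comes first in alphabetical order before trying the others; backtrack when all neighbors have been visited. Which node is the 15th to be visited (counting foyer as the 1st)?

studio

Visit foyer
foyer → annex
annex → garage
garage → library
library → parlor
parlor → gallery
gallery → closet
closet → loft
gallery → porch
porch → nursery
nursery → terrace
terrace → vault
vault → pantry
vault → study
porch → studio
parlor → lab
lab → workshop

Visit order: foyer, annex, garage, library, parlor, gallery, closet, loft, porch, nursery, terrace, vault, pantry, study, studio, lab, workshop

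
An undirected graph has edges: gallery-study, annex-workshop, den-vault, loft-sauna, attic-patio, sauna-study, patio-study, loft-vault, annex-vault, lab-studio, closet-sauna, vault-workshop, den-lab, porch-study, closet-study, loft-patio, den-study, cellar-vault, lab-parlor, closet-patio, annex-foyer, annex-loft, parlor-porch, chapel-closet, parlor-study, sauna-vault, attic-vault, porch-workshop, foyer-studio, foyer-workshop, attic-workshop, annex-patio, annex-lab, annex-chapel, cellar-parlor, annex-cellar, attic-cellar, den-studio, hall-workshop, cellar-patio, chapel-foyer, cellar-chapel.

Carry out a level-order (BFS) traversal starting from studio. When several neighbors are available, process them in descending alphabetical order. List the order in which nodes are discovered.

studio -> lab -> foyer -> den -> parlor -> annex -> workshop -> chapel -> vault -> study -> porch -> cellar -> patio -> loft -> hall -> attic -> closet -> sauna -> gallery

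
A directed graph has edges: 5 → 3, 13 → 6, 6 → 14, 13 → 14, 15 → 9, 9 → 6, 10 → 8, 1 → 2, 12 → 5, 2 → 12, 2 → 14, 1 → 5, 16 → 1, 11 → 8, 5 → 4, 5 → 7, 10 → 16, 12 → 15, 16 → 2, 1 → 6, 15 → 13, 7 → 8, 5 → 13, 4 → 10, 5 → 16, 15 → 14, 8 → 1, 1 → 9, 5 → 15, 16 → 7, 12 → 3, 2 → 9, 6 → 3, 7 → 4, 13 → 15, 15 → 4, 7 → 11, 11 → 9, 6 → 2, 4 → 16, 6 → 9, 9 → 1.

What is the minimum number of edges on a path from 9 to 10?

4

Level 0: 9
Level 1: 1, 6
Level 2: 2, 3, 5, 14
Level 3: 4, 7, 12, 13, 15, 16
Level 4: 8, 10, 11
10 first appears at level 4.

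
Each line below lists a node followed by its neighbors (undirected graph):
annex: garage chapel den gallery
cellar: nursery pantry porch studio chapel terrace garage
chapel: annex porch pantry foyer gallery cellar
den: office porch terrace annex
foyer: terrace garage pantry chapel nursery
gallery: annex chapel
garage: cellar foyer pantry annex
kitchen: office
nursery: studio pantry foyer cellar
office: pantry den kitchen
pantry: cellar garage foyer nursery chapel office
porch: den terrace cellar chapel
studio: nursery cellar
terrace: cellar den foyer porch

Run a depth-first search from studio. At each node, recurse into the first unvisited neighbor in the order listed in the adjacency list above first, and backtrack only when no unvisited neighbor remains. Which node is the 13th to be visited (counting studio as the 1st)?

Visit studio
studio → nursery
nursery → pantry
pantry → cellar
cellar → porch
porch → den
den → office
office → kitchen
den → terrace
terrace → foyer
foyer → garage
garage → annex
annex → chapel
chapel → gallery

Visit order: studio, nursery, pantry, cellar, porch, den, office, kitchen, terrace, foyer, garage, annex, chapel, gallery

chapel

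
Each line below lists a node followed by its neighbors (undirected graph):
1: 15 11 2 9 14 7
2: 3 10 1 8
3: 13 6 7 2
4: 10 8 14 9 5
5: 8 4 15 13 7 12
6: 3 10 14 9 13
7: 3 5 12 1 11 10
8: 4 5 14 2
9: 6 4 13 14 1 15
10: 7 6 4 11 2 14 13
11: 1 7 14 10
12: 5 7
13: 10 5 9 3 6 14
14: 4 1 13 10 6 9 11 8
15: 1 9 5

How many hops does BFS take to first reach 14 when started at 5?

Level 0: 5
Level 1: 4, 7, 8, 12, 13, 15
Level 2: 1, 2, 3, 6, 9, 10, 11, 14
14 first appears at level 2.

2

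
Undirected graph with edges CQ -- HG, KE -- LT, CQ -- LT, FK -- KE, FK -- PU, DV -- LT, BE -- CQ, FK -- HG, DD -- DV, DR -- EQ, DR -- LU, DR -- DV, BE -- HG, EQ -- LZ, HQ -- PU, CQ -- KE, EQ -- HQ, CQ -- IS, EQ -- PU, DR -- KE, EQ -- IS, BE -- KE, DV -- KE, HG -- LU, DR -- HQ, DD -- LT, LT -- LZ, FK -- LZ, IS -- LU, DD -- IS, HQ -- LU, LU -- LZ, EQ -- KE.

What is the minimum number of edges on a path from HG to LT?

Level 0: HG
Level 1: BE, CQ, FK, LU
Level 2: DR, HQ, IS, KE, LT, LZ, PU
Level 3: DD, DV, EQ
LT first appears at level 2.

2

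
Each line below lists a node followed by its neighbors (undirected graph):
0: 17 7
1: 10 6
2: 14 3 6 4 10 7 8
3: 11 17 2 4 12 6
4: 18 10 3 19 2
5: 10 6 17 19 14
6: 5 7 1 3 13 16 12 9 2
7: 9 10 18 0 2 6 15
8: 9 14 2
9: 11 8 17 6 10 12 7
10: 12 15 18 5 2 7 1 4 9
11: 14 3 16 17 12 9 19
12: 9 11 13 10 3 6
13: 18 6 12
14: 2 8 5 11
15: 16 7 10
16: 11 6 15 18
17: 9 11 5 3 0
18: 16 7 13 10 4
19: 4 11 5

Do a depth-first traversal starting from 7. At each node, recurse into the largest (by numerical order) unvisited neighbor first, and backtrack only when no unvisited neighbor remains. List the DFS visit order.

7, 18, 16, 15, 10, 12, 13, 6, 9, 17, 11, 19, 5, 14, 8, 2, 4, 3, 0, 1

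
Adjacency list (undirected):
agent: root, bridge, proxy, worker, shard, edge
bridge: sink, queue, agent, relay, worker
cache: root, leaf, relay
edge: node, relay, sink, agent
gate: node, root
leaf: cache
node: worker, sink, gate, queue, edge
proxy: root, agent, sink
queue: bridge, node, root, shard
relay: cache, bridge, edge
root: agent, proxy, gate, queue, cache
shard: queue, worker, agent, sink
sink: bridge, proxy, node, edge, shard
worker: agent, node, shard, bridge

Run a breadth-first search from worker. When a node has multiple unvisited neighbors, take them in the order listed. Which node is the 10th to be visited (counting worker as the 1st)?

Visit worker; enqueue agent, node, shard, bridge → queue [agent, node, shard, bridge]
Visit agent; enqueue root, proxy, edge → queue [node, shard, bridge, root, proxy, edge]
Visit node; enqueue sink, gate, queue → queue [shard, bridge, root, proxy, edge, sink, gate, queue]
Visit shard → queue [bridge, root, proxy, edge, sink, gate, queue]
Visit bridge; enqueue relay → queue [root, proxy, edge, sink, gate, queue, relay]
Visit root; enqueue cache → queue [proxy, edge, sink, gate, queue, relay, cache]
Visit proxy → queue [edge, sink, gate, queue, relay, cache]
Visit edge → queue [sink, gate, queue, relay, cache]
Visit sink → queue [gate, queue, relay, cache]
Visit gate → queue [queue, relay, cache]
Visit queue → queue [relay, cache]
Visit relay → queue [cache]
Visit cache; enqueue leaf → queue [leaf]
Visit leaf → queue []

Visit order: worker, agent, node, shard, bridge, root, proxy, edge, sink, gate, queue, relay, cache, leaf

gate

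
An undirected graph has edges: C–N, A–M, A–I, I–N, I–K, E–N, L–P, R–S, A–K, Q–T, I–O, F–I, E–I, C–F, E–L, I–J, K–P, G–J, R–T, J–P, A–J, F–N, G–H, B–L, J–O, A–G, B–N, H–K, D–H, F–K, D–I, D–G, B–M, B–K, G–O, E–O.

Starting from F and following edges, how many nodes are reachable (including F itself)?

BFS from F visits: F, N, K, I, C, E, B, P, H, A, O, J, D, L, M, G
Reachable nodes: 16 of 20 total.

16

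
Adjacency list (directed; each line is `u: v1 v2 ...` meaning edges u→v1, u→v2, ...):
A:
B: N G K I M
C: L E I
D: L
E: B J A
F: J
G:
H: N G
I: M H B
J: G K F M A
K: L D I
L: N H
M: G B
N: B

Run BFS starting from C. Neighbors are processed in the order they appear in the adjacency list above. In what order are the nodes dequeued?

Visit C; enqueue L, E, I → queue [L, E, I]
Visit L; enqueue N, H → queue [E, I, N, H]
Visit E; enqueue B, J, A → queue [I, N, H, B, J, A]
Visit I; enqueue M → queue [N, H, B, J, A, M]
Visit N → queue [H, B, J, A, M]
Visit H; enqueue G → queue [B, J, A, M, G]
Visit B; enqueue K → queue [J, A, M, G, K]
Visit J; enqueue F → queue [A, M, G, K, F]
Visit A → queue [M, G, K, F]
Visit M → queue [G, K, F]
Visit G → queue [K, F]
Visit K; enqueue D → queue [F, D]
Visit F → queue [D]
Visit D → queue []

C L E I N H B J A M G K F D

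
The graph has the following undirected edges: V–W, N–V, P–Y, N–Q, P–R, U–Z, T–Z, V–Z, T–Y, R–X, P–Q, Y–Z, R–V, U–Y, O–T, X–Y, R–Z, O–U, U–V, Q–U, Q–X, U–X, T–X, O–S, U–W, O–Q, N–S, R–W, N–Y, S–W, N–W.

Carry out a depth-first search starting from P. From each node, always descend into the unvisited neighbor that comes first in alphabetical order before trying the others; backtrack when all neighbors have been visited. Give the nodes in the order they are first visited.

P -> Q -> N -> S -> O -> T -> X -> R -> V -> U -> W -> Y -> Z

Visit P
P → Q
Q → N
N → S
S → O
O → T
T → X
X → R
R → V
V → U
U → W
U → Y
Y → Z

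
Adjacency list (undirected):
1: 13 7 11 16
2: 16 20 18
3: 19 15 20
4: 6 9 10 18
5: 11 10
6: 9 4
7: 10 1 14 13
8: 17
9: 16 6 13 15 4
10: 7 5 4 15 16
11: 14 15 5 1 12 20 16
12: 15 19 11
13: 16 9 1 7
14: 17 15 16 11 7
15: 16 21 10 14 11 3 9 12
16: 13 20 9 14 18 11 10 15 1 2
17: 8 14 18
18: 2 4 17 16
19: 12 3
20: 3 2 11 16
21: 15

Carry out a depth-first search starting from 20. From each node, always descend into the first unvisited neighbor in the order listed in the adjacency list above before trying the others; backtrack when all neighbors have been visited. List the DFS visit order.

20 -> 3 -> 19 -> 12 -> 15 -> 16 -> 13 -> 9 -> 6 -> 4 -> 10 -> 7 -> 1 -> 11 -> 14 -> 17 -> 8 -> 18 -> 2 -> 5 -> 21

Visit 20
20 → 3
3 → 19
19 → 12
12 → 15
15 → 16
16 → 13
13 → 9
9 → 6
6 → 4
4 → 10
10 → 7
7 → 1
1 → 11
11 → 14
14 → 17
17 → 8
17 → 18
18 → 2
11 → 5
15 → 21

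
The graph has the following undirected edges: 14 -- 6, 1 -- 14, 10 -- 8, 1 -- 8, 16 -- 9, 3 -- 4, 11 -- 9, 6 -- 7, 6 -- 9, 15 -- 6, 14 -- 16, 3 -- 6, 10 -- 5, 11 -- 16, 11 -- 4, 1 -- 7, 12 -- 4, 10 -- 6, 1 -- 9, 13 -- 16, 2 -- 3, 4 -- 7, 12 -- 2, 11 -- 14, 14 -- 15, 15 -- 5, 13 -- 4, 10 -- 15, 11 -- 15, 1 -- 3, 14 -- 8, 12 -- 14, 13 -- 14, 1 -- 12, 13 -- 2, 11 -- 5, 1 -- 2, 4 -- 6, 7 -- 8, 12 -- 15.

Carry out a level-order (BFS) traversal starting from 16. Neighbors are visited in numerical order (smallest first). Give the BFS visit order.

Visit 16; enqueue 9, 11, 13, 14 → queue [9, 11, 13, 14]
Visit 9; enqueue 1, 6 → queue [11, 13, 14, 1, 6]
Visit 11; enqueue 4, 5, 15 → queue [13, 14, 1, 6, 4, 5, 15]
Visit 13; enqueue 2 → queue [14, 1, 6, 4, 5, 15, 2]
Visit 14; enqueue 8, 12 → queue [1, 6, 4, 5, 15, 2, 8, 12]
Visit 1; enqueue 3, 7 → queue [6, 4, 5, 15, 2, 8, 12, 3, 7]
Visit 6; enqueue 10 → queue [4, 5, 15, 2, 8, 12, 3, 7, 10]
Visit 4 → queue [5, 15, 2, 8, 12, 3, 7, 10]
Visit 5 → queue [15, 2, 8, 12, 3, 7, 10]
Visit 15 → queue [2, 8, 12, 3, 7, 10]
Visit 2 → queue [8, 12, 3, 7, 10]
Visit 8 → queue [12, 3, 7, 10]
Visit 12 → queue [3, 7, 10]
Visit 3 → queue [7, 10]
Visit 7 → queue [10]
Visit 10 → queue []

16, 9, 11, 13, 14, 1, 6, 4, 5, 15, 2, 8, 12, 3, 7, 10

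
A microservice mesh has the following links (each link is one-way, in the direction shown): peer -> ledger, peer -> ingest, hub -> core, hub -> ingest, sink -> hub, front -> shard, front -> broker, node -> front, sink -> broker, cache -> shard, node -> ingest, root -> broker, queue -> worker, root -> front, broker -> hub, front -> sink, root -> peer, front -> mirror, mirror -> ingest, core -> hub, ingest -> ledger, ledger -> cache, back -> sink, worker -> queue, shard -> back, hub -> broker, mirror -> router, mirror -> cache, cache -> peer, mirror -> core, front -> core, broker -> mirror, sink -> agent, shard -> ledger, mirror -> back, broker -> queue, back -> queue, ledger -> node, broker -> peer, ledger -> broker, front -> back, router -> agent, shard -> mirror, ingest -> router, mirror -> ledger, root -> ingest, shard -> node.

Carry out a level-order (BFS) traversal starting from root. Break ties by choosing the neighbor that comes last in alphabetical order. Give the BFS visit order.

Visit root; enqueue peer, ingest, front, broker → queue [peer, ingest, front, broker]
Visit peer; enqueue ledger → queue [ingest, front, broker, ledger]
Visit ingest; enqueue router → queue [front, broker, ledger, router]
Visit front; enqueue sink, shard, mirror, core, back → queue [broker, ledger, router, sink, shard, mirror, core, back]
Visit broker; enqueue queue, hub → queue [ledger, router, sink, shard, mirror, core, back, queue, hub]
Visit ledger; enqueue node, cache → queue [router, sink, shard, mirror, core, back, queue, hub, node, cache]
Visit router; enqueue agent → queue [sink, shard, mirror, core, back, queue, hub, node, cache, agent]
Visit sink → queue [shard, mirror, core, back, queue, hub, node, cache, agent]
Visit shard → queue [mirror, core, back, queue, hub, node, cache, agent]
Visit mirror → queue [core, back, queue, hub, node, cache, agent]
Visit core → queue [back, queue, hub, node, cache, agent]
Visit back → queue [queue, hub, node, cache, agent]
Visit queue; enqueue worker → queue [hub, node, cache, agent, worker]
Visit hub → queue [node, cache, agent, worker]
Visit node → queue [cache, agent, worker]
Visit cache → queue [agent, worker]
Visit agent → queue [worker]
Visit worker → queue []

root, peer, ingest, front, broker, ledger, router, sink, shard, mirror, core, back, queue, hub, node, cache, agent, worker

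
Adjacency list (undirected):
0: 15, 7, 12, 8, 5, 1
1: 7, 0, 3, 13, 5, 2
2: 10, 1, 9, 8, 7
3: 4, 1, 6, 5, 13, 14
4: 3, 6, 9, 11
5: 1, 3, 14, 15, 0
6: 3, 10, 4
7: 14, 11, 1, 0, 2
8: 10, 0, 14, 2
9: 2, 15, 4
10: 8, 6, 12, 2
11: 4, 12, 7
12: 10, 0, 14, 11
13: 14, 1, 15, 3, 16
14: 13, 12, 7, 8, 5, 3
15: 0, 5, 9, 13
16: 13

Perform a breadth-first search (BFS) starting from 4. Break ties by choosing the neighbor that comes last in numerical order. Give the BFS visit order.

Visit 4; enqueue 11, 9, 6, 3 → queue [11, 9, 6, 3]
Visit 11; enqueue 12, 7 → queue [9, 6, 3, 12, 7]
Visit 9; enqueue 15, 2 → queue [6, 3, 12, 7, 15, 2]
Visit 6; enqueue 10 → queue [3, 12, 7, 15, 2, 10]
Visit 3; enqueue 14, 13, 5, 1 → queue [12, 7, 15, 2, 10, 14, 13, 5, 1]
Visit 12; enqueue 0 → queue [7, 15, 2, 10, 14, 13, 5, 1, 0]
Visit 7 → queue [15, 2, 10, 14, 13, 5, 1, 0]
Visit 15 → queue [2, 10, 14, 13, 5, 1, 0]
Visit 2; enqueue 8 → queue [10, 14, 13, 5, 1, 0, 8]
Visit 10 → queue [14, 13, 5, 1, 0, 8]
Visit 14 → queue [13, 5, 1, 0, 8]
Visit 13; enqueue 16 → queue [5, 1, 0, 8, 16]
Visit 5 → queue [1, 0, 8, 16]
Visit 1 → queue [0, 8, 16]
Visit 0 → queue [8, 16]
Visit 8 → queue [16]
Visit 16 → queue []

4 → 11 → 9 → 6 → 3 → 12 → 7 → 15 → 2 → 10 → 14 → 13 → 5 → 1 → 0 → 8 → 16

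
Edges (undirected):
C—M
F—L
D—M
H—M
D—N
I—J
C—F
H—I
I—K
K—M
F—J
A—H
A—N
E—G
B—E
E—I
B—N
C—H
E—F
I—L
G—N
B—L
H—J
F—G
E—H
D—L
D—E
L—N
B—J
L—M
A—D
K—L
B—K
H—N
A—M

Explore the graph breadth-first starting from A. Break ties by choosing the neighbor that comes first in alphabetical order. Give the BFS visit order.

Visit A; enqueue D, H, M, N → queue [D, H, M, N]
Visit D; enqueue E, L → queue [H, M, N, E, L]
Visit H; enqueue C, I, J → queue [M, N, E, L, C, I, J]
Visit M; enqueue K → queue [N, E, L, C, I, J, K]
Visit N; enqueue B, G → queue [E, L, C, I, J, K, B, G]
Visit E; enqueue F → queue [L, C, I, J, K, B, G, F]
Visit L → queue [C, I, J, K, B, G, F]
Visit C → queue [I, J, K, B, G, F]
Visit I → queue [J, K, B, G, F]
Visit J → queue [K, B, G, F]
Visit K → queue [B, G, F]
Visit B → queue [G, F]
Visit G → queue [F]
Visit F → queue []

A D H M N E L C I J K B G F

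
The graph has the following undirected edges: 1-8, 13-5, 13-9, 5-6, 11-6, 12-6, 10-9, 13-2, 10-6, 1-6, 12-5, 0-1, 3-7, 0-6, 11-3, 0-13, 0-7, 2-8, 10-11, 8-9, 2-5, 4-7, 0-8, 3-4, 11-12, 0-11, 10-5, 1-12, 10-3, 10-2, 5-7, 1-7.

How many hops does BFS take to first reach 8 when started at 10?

Level 0: 10
Level 1: 2, 3, 5, 6, 9, 11
Level 2: 0, 1, 4, 7, 8, 12, 13
8 first appears at level 2.

2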